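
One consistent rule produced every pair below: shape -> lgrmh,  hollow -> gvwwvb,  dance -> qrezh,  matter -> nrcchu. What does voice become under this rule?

s(18)→l(11) and h(7)→g(6) fit y≡17x+17 (mod 26); the inverse of 17 mod 26 is 23. Treating letters as 0–25, the rule is x ↦ 17x + 17 (mod 26).
On voice: v(21)→17·21+17≡10=k; o(14)→17·14+17≡21=v; i(8)→17·8+17≡23=x; c(2)→17·2+17≡25=z; e(4)→17·4+17≡7=h (all mod 26).

kvxzh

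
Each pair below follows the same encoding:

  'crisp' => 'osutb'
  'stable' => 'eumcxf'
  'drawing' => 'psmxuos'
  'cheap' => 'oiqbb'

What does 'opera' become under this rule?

aqqsm

Shifts by position in crisp: pos 0: c→o (+12), pos 1: r→s (+1), pos 2: i→u (+12), pos 3: s→t (+1) — repeating every 2. It's a Vigenère-style cipher with numeric key [12,1]: position i shifts by key[i mod 2].
Applying it to opera: o+12=a, p+1=q, e+12=q, r+1=s, a+12=m.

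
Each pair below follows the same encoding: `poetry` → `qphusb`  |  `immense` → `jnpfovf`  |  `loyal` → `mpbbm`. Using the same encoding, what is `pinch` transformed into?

qjqdi

Shifts by position in poetry: pos 0: p→q (+1), pos 1: o→p (+1), pos 2: e→h (+3), pos 3: t→u (+1), pos 4: r→s (+1), pos 5: y→b (+3) — repeating every 3. A repeating key of period 3 is used — shifts +1, +1, +3 over and over.
On pinch: p+1=q, i+1=j, n+3=q, c+1=d, h+1=i.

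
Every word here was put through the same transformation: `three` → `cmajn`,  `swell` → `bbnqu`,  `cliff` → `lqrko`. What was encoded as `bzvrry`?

Shifts by position in three: pos 0: t→c (+9), pos 1: h→m (+5), pos 2: r→a (+9), pos 3: e→j (+5) — repeating every 2. It's a Vigenère-style cipher with numeric key [9,5]: position i shifts by key[i mod 2].
Decoding bzvrry: b−9=s, z−5=u, v−9=m, r−5=m, r−9=i, y−5=t.

summit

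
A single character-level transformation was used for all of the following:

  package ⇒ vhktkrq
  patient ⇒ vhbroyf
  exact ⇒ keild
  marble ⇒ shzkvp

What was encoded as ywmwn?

In package: p→v is +6, a→h is +7, c→k is +8, k→t is +9 — the shift increases by 1 each position. Each letter shifts forward by (position + 6), i.e. 6, 7, 8, … — the shift grows by one for each successive letter.
Undoing it on ywmwn: y−6=s, w−7=p, m−8=e, w−9=n, n−10=d.

spend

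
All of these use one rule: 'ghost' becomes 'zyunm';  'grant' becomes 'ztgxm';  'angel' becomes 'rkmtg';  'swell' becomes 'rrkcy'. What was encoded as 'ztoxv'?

print

The output letters match the input read backwards, each shifted +6: ghost reversed is tsohg. The word is reversed, then every letter is shifted forward by 6.
Reversing it on ztoxv: shift back: z−6=t, t−6=n, o−6=i, x−6=r, v−6=p → tnirp; then reverse → print.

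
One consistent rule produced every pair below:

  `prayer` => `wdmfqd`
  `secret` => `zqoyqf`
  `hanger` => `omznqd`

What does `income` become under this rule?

Shifts by position in prayer: pos 0: p→w (+7), pos 1: r→d (+12), pos 2: a→m (+12), pos 3: y→f (+7), pos 4: e→q (+12), pos 5: r→d (+12) — repeating every 3. It's a Vigenère-style cipher with numeric key [7,12,12]: position i shifts by key[i mod 3].
Applying it to income: i+7=p, n+12=z, c+12=o, o+7=v, m+12=y, e+12=q.

pzovyq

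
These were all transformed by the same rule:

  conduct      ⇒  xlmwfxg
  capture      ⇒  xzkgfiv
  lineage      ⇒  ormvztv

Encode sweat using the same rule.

Each letter is replaced by its mirror in the alphabet: a↔z, b↔y, c↔x, and so on (the Atbash cipher).
On sweat: s↔h, w↔d, e↔v, a↔z, t↔g.

hdvzg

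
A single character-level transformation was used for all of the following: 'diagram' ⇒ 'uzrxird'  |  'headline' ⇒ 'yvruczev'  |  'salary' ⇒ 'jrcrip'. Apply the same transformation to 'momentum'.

dfdvekld

Compare letters: d→u is +17, i→z is +17, a→r is +17 — a constant shift. Every letter moves 17 places later in the alphabet, wrapping around z→a.
On momentum: m+17=d, o+17=f, m+17=d, e+17=v, n+17=e, t+17=k, u+17=l, m+17=d.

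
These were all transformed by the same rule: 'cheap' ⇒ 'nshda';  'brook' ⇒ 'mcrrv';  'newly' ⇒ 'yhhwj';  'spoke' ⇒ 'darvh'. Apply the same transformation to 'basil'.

mddlw

Vowels shift forward by 3 and consonants shift forward by 11.
Applying it to basil: b(cons)+11=m, a(vowel)+3=d, s(cons)+11=d, i(vowel)+3=l, l(cons)+11=w.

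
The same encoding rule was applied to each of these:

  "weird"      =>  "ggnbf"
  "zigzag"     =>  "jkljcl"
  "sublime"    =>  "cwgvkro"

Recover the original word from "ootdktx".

Shifts by position in weird: pos 0: w→g (+10), pos 1: e→g (+2), pos 2: i→n (+5), pos 3: r→b (+10), pos 4: d→f (+2) — repeating every 3. The shifts repeat in a cycle of length 3: positions 0,1,… shift by +10, +2, +5, then the pattern repeats.
Decoding ootdktx: o−10=e, o−2=m, t−5=o, d−10=t, k−2=i, t−5=o, x−10=n.

emotion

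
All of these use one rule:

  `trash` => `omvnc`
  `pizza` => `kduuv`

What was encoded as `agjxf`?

flock

Compare letters: t→o is +21, r→m is +21, a→v is +21 — a constant shift. It's a constant shift of +21 (ROT21).
Undoing it on agjxf: a−21=f, g−21=l, j−21=o, x−21=c, f−21=k.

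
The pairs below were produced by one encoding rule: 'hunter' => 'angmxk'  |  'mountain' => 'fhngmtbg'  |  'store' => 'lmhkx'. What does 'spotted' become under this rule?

Each letter is shifted forward by 19 in the alphabet (a Caesar shift of +19).
For spotted: s+19=l, p+19=i, o+19=h, t+19=m, t+19=m, e+19=x, d+19=w.

lihmmxw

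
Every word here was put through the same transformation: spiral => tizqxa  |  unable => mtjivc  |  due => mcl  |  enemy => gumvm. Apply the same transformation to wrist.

baqze

Read the word backwards and shift each letter +8.
On wrist: reverse → tsirw; then shift: t+8=b, s+8=a, i+8=q, r+8=z, w+8=e.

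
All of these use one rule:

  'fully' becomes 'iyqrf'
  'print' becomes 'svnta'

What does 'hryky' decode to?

In fully: f→i is +3, u→y is +4, l→q is +5, l→r is +6 — the shift increases by 1 each position. Letter i (0-indexed) is shifted by i+3, so successive shifts are 3, 4, 5, ….
Undoing it on hryky: h−3=e, r−4=n, y−5=t, k−6=e, y−7=r.

enter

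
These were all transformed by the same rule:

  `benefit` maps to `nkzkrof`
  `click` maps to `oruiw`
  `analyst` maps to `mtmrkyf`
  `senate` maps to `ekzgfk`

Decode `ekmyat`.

season

It's a Vigenère-style cipher with numeric key [12,6]: position i shifts by key[i mod 2].
Undoing it on ekmyat: e−12=s, k−6=e, m−12=a, y−6=s, a−12=o, t−6=n.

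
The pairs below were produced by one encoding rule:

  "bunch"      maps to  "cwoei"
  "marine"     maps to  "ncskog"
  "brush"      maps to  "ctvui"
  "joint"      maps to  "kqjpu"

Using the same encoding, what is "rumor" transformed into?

Shifts by position in bunch: pos 0: b→c (+1), pos 1: u→w (+2), pos 2: n→o (+1), pos 3: c→e (+2) — repeating every 2. The shifts repeat in a cycle of length 2: positions 0,1,… shift by +1, +2, then the pattern repeats.
For rumor: r+1=s, u+2=w, m+1=n, o+2=q, r+1=s.

swnqs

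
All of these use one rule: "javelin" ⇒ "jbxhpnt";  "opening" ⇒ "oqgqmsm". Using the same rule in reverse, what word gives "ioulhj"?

In javelin: j→j is +0, a→b is +1, v→x is +2, e→h is +3 — the shift increases by 1 each position. Each letter shifts forward by its position index (0, 1, 2, …) — the shift grows by one for each successive letter.
Decoding ioulhj: i−0=i, o−1=n, u−2=s, l−3=i, h−4=d, j−5=e.

inside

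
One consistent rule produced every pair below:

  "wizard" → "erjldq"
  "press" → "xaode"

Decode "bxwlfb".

In wizard: w→e is +8, i→r is +9, z→j is +10, a→l is +11 — the shift increases by 1 each position. The shift increases by 1 at each position, starting from +8: 8, 9, 10, ….
Undoing it on bxwlfb: b−8=t, x−9=o, w−10=m, l−11=a, f−12=t, b−13=o.

tomato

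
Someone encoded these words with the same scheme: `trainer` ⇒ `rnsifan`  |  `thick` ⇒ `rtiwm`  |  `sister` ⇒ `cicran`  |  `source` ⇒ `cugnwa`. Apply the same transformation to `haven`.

tsvaf

t(19)→r(17) and r(17)→n(13) fit y≡15x+18 (mod 26); the inverse of 15 mod 26 is 7. Each letter's alphabet position (a=0..z=25) is mapped through 15·x+18 mod 26 — an affine cipher.
On haven: h(7)→15·7+18≡19=t; a(0)→15·0+18≡18=s; v(21)→15·21+18≡21=v; e(4)→15·4+18≡0=a; n(13)→15·13+18≡5=f (all mod 26).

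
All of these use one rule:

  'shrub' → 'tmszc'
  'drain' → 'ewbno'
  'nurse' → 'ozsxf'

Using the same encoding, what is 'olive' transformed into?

Shifts by position in shrub: pos 0: s→t (+1), pos 1: h→m (+5), pos 2: r→s (+1), pos 3: u→z (+5) — repeating every 2. A repeating key of period 2 is used — shifts +1, +5 over and over.
For olive: o+1=p, l+5=q, i+1=j, v+5=a, e+1=f.

pqjaf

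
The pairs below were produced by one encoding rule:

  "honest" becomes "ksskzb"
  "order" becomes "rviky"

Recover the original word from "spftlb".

In honest: h→k is +3, o→s is +4, n→s is +5, e→k is +6 — the shift increases by 1 each position. Each letter shifts forward by (position + 3), i.e. 3, 4, 5, … — the shift grows by one for each successive letter.
Decoding spftlb: s−3=p, p−4=l, f−5=a, t−6=n, l−7=e, b−8=t.

planet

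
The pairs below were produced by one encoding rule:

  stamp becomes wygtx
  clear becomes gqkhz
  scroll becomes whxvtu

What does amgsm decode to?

The shift increases by 1 at each position, starting from +4: 4, 5, 6, ….
Decoding amgsm: a−4=w, m−5=h, g−6=a, s−7=l, m−8=e.

whale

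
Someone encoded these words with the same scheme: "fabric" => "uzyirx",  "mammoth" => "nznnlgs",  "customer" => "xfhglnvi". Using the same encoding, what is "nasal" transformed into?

mzhzo

Each pair mirrors across the alphabet (f↔u, a↔z, b↔y): positions sum to 25. Letters are reflected about the middle of the alphabet (position → 25−position): Atbash.
For nasal: n↔m, a↔z, s↔h, a↔z, l↔o.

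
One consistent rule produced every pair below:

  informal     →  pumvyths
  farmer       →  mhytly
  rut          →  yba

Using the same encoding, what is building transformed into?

Compare letters: i→p is +7, n→u is +7, f→m is +7 — a constant shift. Each letter is shifted forward by 7 in the alphabet (a Caesar shift of +7).
For building: b+7=i, u+7=b, i+7=p, l+7=s, d+7=k, i+7=p, n+7=u, g+7=n.

ibpskpun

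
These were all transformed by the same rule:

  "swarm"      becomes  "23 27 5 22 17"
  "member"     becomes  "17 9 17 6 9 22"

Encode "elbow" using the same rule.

s is letter #19 and maps to 23: an offset of 4. The number is (letter's place in the alphabet, a=1) + 4.
Applying it to elbow: e=5→9, l=12→16, b=2→6, o=15→19, w=23→27.

9 16 6 19 27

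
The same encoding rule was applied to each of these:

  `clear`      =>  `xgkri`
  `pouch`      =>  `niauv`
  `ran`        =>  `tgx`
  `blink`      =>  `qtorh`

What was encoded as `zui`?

cot

The output letters match the input read backwards, each shifted +6: clear reversed is raelc. Two steps: reverse the string, then apply a Caesar shift of +6.
Reversing it on zui: shift back: z−6=t, u−6=o, i−6=c → toc; then reverse → cot.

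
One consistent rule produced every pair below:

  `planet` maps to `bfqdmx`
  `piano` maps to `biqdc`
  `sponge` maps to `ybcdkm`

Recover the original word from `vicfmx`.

violet

Treating letters as 0–25, the rule is x ↦ 25x + 16 (mod 26).
Decoding vicfmx: v(21)→25·(21−16)≡21=v; i(8)→25·(8−16)≡8=i; c(2)→25·(2−16)≡14=o; f(5)→25·(5−16)≡11=l; m(12)→25·(12−16)≡4=e; x(23)→25·(23−16)≡19=t (all mod 26).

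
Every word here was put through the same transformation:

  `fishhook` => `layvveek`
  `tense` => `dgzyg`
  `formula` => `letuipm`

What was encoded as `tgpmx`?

f(5)→l(11) and i(8)→a(0) fit y≡5x+12 (mod 26); the inverse of 5 mod 26 is 21. Each letter's alphabet position (a=0..z=25) is mapped through 5·x+12 mod 26 — an affine cipher.
Reversing it on tgpmx: t(19)→21·(19−12)≡17=r; g(6)→21·(6−12)≡4=e; p(15)→21·(15−12)≡11=l; m(12)→21·(12−12)≡0=a; x(23)→21·(23−12)≡23=x (all mod 26).

relax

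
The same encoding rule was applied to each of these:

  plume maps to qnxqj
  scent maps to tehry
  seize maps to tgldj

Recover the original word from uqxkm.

Each letter shifts forward by (position + 1), i.e. 1, 2, 3, … — the shift grows by one for each successive letter.
Reversing it on uqxkm: u−1=t, q−2=o, x−3=u, k−4=g, m−5=h.

tough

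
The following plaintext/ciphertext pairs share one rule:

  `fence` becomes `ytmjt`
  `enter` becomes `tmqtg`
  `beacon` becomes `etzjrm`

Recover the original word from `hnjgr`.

f(5)→y(24) and e(4)→t(19) fit y≡5x+25 (mod 26); the inverse of 5 mod 26 is 21. Treating letters as 0–25, the rule is x ↦ 5x + 25 (mod 26).
Decoding hnjgr: h(7)→21·(7−25)≡12=m; n(13)→21·(13−25)≡8=i; j(9)→21·(9−25)≡2=c; g(6)→21·(6−25)≡17=r; r(17)→21·(17−25)≡14=o (all mod 26).

micro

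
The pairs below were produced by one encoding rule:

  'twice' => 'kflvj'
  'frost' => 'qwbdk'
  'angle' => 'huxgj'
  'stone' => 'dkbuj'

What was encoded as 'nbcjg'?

model

This is an affine cipher: with a=0,…,z=25, each position x becomes (7x+7) mod 26.
Reversing it on nbcjg: n(13)→15·(13−7)≡12=m; b(1)→15·(1−7)≡14=o; c(2)→15·(2−7)≡3=d; j(9)→15·(9−7)≡4=e; g(6)→15·(6−7)≡11=l (all mod 26).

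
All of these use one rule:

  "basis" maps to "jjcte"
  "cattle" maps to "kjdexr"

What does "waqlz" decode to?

In basis: b→j is +8, a→j is +9, s→c is +10, i→t is +11 — the shift increases by 1 each position. Letter i (0-indexed) is shifted by i+8, so successive shifts are 8, 9, 10, ….
Decoding waqlz: w−8=o, a−9=r, q−10=g, l−11=a, z−12=n.

organ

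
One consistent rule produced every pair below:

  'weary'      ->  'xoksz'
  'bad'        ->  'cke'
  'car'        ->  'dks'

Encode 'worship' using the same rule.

The shift depends on letter class: consonant w→x is +1, but vowel e→o is +10. Two shifts are in play — +10 for a/e/i/o/u, +1 for every other letter.
Applying it to worship: w(cons)+1=x, o(vowel)+10=y, r(cons)+1=s, s(cons)+1=t, h(cons)+1=i, i(vowel)+10=s, p(cons)+1=q.

xystisq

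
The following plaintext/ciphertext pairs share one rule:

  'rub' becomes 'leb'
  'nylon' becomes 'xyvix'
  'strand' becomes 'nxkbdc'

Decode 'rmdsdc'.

stitch

The output letters match the input read backwards, each shifted +10: rub reversed is bur. Read the word backwards and shift each letter +10.
Undoing it on rmdsdc: shift back: r−10=h, m−10=c, d−10=t, s−10=i, d−10=t, c−10=s → hctits; then reverse → stitch.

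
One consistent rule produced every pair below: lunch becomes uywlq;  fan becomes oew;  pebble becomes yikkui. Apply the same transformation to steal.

The rule splits by letter class: vowels +4, consonants +9.
Applying it to steal: s(cons)+9=b, t(cons)+9=c, e(vowel)+4=i, a(vowel)+4=e, l(cons)+9=u.

bcieu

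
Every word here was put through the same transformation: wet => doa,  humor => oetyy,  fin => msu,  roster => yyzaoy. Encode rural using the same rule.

yeyks

The rule splits by letter class: vowels +10, consonants +7.
Applying it to rural: r(cons)+7=y, u(vowel)+10=e, r(cons)+7=y, a(vowel)+10=k, l(cons)+7=s.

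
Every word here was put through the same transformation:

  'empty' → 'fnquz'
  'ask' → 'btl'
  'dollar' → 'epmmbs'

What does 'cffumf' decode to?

beetle

It's a constant shift of +1 (ROT1).
Reversing it on cffumf: c−1=b, f−1=e, f−1=e, u−1=t, m−1=l, f−1=e.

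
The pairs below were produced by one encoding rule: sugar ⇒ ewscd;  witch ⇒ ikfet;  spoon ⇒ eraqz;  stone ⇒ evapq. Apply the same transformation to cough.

oqgit

A repeating key of period 2 is used — shifts +12, +2 over and over.
For cough: c+12=o, o+2=q, u+12=g, g+2=i, h+12=t.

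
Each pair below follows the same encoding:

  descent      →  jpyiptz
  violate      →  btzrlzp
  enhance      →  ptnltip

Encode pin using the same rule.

The shift depends on letter class: consonant d→j is +6, but vowel e→p is +11. The rule splits by letter class: vowels +11, consonants +6.
For pin: p(cons)+6=v, i(vowel)+11=t, n(cons)+6=t.

vtt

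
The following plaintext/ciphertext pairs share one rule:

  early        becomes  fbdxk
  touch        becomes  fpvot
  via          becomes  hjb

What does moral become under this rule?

ypdbx

The shift depends on letter class: consonant r→d is +12, but vowel e→f is +1. The rule splits by letter class: vowels +1, consonants +12.
Applying it to moral: m(cons)+12=y, o(vowel)+1=p, r(cons)+12=d, a(vowel)+1=b, l(cons)+12=x.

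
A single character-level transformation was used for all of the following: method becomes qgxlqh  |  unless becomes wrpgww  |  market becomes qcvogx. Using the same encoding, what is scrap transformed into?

wgvct

The shift depends on letter class: consonant m→q is +4, but vowel e→g is +2. The rule splits by letter class: vowels +2, consonants +4.
Applying it to scrap: s(cons)+4=w, c(cons)+4=g, r(cons)+4=v, a(vowel)+2=c, p(cons)+4=t.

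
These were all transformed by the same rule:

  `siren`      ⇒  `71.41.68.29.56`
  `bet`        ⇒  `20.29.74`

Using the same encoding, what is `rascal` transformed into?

s(#19)→71 and i(#9)→41: differences scale by 3, so n = 3·pos + 14. The formula is n = 3×(alphabet index, a=1) + 14.
For rascal: r=18→68, a=1→17, s=19→71, c=3→23, a=1→17, l=12→50.

68.17.71.23.17.50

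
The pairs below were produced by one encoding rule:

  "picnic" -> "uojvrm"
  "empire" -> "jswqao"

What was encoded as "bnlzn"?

where

In picnic: p→u is +5, i→o is +6, c→j is +7, n→v is +8 — the shift increases by 1 each position. Letter i (0-indexed) is shifted by i+5, so successive shifts are 5, 6, 7, ….
Reversing it on bnlzn: b−5=w, n−6=h, l−7=e, z−8=r, n−9=e.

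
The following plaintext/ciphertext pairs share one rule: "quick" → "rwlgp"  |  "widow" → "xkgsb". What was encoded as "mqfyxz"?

locust

Letter i (0-indexed) is shifted by i+1, so successive shifts are 1, 2, 3, ….
Reversing it on mqfyxz: m−1=l, q−2=o, f−3=c, y−4=u, x−5=s, z−6=t.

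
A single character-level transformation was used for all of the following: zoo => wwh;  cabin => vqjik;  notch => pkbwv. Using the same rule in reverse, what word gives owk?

cog

The output letters match the input read backwards, each shifted +8: zoo reversed is ooz. Two steps: reverse the string, then apply a Caesar shift of +8.
Decoding owk: shift back: o−8=g, w−8=o, k−8=c → goc; then reverse → cog.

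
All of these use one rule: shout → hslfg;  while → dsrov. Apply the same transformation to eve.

vev

This is the alphabet-reversal cipher (Atbash): a becomes z, b becomes y, etc.
For eve: e↔v, v↔e, e↔v.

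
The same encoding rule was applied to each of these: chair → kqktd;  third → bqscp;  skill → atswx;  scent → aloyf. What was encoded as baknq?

trace

Each letter shifts forward by (position + 8), i.e. 8, 9, 10, … — the shift grows by one for each successive letter.
Decoding baknq: b−8=t, a−9=r, k−10=a, n−11=c, q−12=e.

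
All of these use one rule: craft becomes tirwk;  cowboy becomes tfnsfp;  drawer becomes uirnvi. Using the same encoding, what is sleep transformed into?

jcvvg

Compare letters: c→t is +17, r→i is +17, a→r is +17 — a constant shift. This is a Caesar cipher with shift 17.
Applying it to sleep: s+17=j, l+17=c, e+17=v, e+17=v, p+17=g.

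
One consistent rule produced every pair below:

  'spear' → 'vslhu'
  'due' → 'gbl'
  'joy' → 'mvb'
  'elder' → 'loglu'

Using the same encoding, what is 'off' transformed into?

The rule splits by letter class: vowels +7, consonants +3.
For off: o(vowel)+7=v, f(cons)+3=i, f(cons)+3=i.

vii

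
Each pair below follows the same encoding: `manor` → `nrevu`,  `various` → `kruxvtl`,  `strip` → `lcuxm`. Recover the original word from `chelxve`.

m(12)→n(13) and a(0)→r(17) fit y≡17x+17 (mod 26); the inverse of 17 mod 26 is 23. Treating letters as 0–25, the rule is x ↦ 17x + 17 (mod 26).
Decoding chelxve: c(2)→23·(2−17)≡19=t; h(7)→23·(7−17)≡4=e; e(4)→23·(4−17)≡13=n; l(11)→23·(11−17)≡18=s; x(23)→23·(23−17)≡8=i; v(21)→23·(21−17)≡14=o; e(4)→23·(4−17)≡13=n (all mod 26).

tension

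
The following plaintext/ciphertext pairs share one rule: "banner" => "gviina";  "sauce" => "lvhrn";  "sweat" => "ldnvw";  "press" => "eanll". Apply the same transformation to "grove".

b(1)→g(6) and a(0)→v(21) fit y≡11x+21 (mod 26); the inverse of 11 mod 26 is 19. This is an affine cipher: with a=0,…,z=25, each position x becomes (11x+21) mod 26.
On grove: g(6)→11·6+21≡9=j; r(17)→11·17+21≡0=a; o(14)→11·14+21≡19=t; v(21)→11·21+21≡18=s; e(4)→11·4+21≡13=n (all mod 26).

jatsn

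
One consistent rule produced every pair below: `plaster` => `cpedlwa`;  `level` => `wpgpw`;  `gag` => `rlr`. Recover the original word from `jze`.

toy

Two steps: reverse the string, then apply a Caesar shift of +11.
Decoding jze: shift back: j−11=y, z−11=o, e−11=t → yot; then reverse → toy.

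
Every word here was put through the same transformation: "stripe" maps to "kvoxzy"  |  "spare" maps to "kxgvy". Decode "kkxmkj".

The output letters match the input read backwards, each shifted +6: stripe reversed is epirts. Read the word backwards and shift each letter +6.
Decoding kkxmkj: shift back: k−6=e, k−6=e, x−6=r, m−6=g, k−6=e, j−6=d → eerged; then reverse → degree.

degree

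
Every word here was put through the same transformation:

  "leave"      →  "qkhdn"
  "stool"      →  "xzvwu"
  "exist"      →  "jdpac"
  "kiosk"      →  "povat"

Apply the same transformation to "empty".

The shift increases by 1 at each position, starting from +5: 5, 6, 7, ….
On empty: e+5=j, m+6=s, p+7=w, t+8=b, y+9=h.

jswbh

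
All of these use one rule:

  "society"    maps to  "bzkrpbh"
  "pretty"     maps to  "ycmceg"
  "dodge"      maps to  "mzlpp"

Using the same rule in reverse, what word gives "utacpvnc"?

Shifts by position in society: pos 0: s→b (+9), pos 1: o→z (+11), pos 2: c→k (+8), pos 3: i→r (+9), pos 4: e→p (+11), pos 5: t→b (+8) — repeating every 3. A repeating key of period 3 is used — shifts +9, +11, +8 over and over.
Decoding utacpvnc: u−9=l, t−11=i, a−8=s, c−9=t, p−11=e, v−8=n, n−9=e, c−11=r.

listener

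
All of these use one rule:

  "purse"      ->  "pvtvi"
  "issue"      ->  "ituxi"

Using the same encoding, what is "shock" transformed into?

siqfo

Each letter shifts forward by its position index (0, 1, 2, …) — the shift grows by one for each successive letter.
Applying it to shock: s+0=s, h+1=i, o+2=q, c+3=f, k+4=o.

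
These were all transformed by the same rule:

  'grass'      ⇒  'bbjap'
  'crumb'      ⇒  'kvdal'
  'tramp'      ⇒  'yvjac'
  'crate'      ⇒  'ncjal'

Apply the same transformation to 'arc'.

laj

Two steps: reverse the string, then apply a Caesar shift of +9.
For arc: reverse → cra; then shift: c+9=l, r+9=a, a+9=j.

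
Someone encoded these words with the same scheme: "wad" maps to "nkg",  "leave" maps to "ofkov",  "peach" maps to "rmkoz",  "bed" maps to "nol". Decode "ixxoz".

penny

The output letters match the input read backwards, each shifted +10: wad reversed is daw. Read the word backwards and shift each letter +10.
Decoding ixxoz: shift back: i−10=y, x−10=n, x−10=n, o−10=e, z−10=p → ynnep; then reverse → penny.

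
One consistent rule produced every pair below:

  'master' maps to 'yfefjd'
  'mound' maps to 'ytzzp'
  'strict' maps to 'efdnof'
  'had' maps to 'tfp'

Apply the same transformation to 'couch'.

The shift depends on letter class: consonant m→y is +12, but vowel a→f is +5. Two shifts are in play — +5 for a/e/i/o/u, +12 for every other letter.
On couch: c(cons)+12=o, o(vowel)+5=t, u(vowel)+5=z, c(cons)+12=o, h(cons)+12=t.

otzot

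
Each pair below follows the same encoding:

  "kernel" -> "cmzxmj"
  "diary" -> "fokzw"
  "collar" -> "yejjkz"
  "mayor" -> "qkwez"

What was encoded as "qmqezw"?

k(10)→c(2) and e(4)→m(12) fit y≡7x+10 (mod 26); the inverse of 7 mod 26 is 15. Each letter's alphabet position (a=0..z=25) is mapped through 7·x+10 mod 26 — an affine cipher.
Reversing it on qmqezw: q(16)→15·(16−10)≡12=m; m(12)→15·(12−10)≡4=e; q(16)→15·(16−10)≡12=m; e(4)→15·(4−10)≡14=o; z(25)→15·(25−10)≡17=r; w(22)→15·(22−10)≡24=y (all mod 26).

memory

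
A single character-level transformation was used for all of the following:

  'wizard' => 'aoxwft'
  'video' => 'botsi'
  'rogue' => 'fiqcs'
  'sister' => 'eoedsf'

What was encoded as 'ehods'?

Treating letters as 0–25, the rule is x ↦ 25x + 22 (mod 26).
Decoding ehods: e(4)→25·(4−22)≡18=s; h(7)→25·(7−22)≡15=p; o(14)→25·(14−22)≡8=i; d(3)→25·(3−22)≡19=t; s(18)→25·(18−22)≡4=e (all mod 26).

spite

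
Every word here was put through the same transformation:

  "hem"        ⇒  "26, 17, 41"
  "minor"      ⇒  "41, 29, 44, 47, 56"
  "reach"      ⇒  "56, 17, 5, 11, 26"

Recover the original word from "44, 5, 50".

h(#8)→26 and e(#5)→17: differences scale by 3, so n = 3·pos + 2. With a=1..z=26, the number is 3·pos + 2.
Reversing it on 44, 5, 50: 44→(44−2)÷3=14=n, 5→(5−2)÷3=1=a, 50→(50−2)÷3=16=p.

nap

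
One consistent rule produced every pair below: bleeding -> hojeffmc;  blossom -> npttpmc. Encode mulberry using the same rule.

zssfcmvn

Read the word backwards and shift each letter +1.
Applying it to mulberry: reverse → yrreblum; then shift: y+1=z, r+1=s, r+1=s, e+1=f, b+1=c, l+1=m, u+1=v, m+1=n.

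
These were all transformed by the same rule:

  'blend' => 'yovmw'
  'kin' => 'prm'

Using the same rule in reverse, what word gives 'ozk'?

lap

Each pair mirrors across the alphabet (b↔y, l↔o, e↔v): positions sum to 25. Each letter is replaced by its mirror in the alphabet: a↔z, b↔y, c↔x, and so on (the Atbash cipher).
Decoding ozk: o↔l, z↔a, k↔p.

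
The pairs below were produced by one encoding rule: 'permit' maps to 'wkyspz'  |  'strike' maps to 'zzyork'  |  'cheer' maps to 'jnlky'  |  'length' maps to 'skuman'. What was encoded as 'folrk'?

Shifts by position in permit: pos 0: p→w (+7), pos 1: e→k (+6), pos 2: r→y (+7), pos 3: m→s (+6) — repeating every 2. The shifts repeat in a cycle of length 2: positions 0,1,… shift by +7, +6, then the pattern repeats.
Reversing it on folrk: f−7=y, o−6=i, l−7=e, r−6=l, k−7=d.

yield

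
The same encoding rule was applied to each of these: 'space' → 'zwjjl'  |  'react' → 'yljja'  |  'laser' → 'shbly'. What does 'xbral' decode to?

quite

Shifts by position in space: pos 0: s→z (+7), pos 1: p→w (+7), pos 2: a→j (+9), pos 3: c→j (+7), pos 4: e→l (+7) — repeating every 3. It's a Vigenère-style cipher with numeric key [7,7,9]: position i shifts by key[i mod 3].
Decoding xbral: x−7=q, b−7=u, r−9=i, a−7=t, l−7=e.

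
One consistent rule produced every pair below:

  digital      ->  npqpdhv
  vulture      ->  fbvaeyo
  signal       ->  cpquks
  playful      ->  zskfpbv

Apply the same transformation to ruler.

Shifts by position in digital: pos 0: d→n (+10), pos 1: i→p (+7), pos 2: g→q (+10), pos 3: i→p (+7) — repeating every 2. It's a Vigenère-style cipher with numeric key [10,7]: position i shifts by key[i mod 2].
For ruler: r+10=b, u+7=b, l+10=v, e+7=l, r+10=b.

bbvlb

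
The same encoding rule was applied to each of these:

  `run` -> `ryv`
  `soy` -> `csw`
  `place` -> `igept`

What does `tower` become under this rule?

viasx

The word is reversed, then every letter is shifted forward by 4.
For tower: reverse → rewot; then shift: r+4=v, e+4=i, w+4=a, o+4=s, t+4=x.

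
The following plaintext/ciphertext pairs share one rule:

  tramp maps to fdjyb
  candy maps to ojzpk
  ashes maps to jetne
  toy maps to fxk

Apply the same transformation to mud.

The shift depends on letter class: consonant t→f is +12, but vowel a→j is +9. The rule splits by letter class: vowels +9, consonants +12.
Applying it to mud: m(cons)+12=y, u(vowel)+9=d, d(cons)+12=p.

ydp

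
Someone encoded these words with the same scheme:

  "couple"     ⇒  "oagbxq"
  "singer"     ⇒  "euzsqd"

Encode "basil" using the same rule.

nmeux

Compare letters: c→o is +12, o→a is +12, u→g is +12 — a constant shift. Every letter moves 12 places later in the alphabet, wrapping around z→a.
On basil: b+12=n, a+12=m, s+12=e, i+12=u, l+12=x.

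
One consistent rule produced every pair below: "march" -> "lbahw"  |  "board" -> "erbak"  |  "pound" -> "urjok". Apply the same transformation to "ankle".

bofin

m(12)→l(11) and a(0)→b(1) fit y≡3x+1 (mod 26); the inverse of 3 mod 26 is 9. This is an affine cipher: with a=0,…,z=25, each position x becomes (3x+1) mod 26.
Applying it to ankle: a(0)→3·0+1≡1=b; n(13)→3·13+1≡14=o; k(10)→3·10+1≡5=f; l(11)→3·11+1≡8=i; e(4)→3·4+1≡13=n (all mod 26).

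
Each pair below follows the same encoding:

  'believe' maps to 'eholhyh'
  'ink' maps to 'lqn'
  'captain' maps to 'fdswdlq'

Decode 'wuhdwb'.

treaty

This is a Caesar cipher with shift 3.
Decoding wuhdwb: w−3=t, u−3=r, h−3=e, d−3=a, w−3=t, b−3=y.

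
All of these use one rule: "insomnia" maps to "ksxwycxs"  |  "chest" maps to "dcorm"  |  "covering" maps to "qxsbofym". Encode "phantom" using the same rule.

wydxkrz

Read the word backwards and shift each letter +10.
On phantom: reverse → motnahp; then shift: m+10=w, o+10=y, t+10=d, n+10=x, a+10=k, h+10=r, p+10=z.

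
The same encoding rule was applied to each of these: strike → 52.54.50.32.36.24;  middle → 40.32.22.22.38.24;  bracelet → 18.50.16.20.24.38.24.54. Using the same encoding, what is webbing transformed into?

60.24.18.18.32.42.28

s(#19)→52 and t(#20)→54: differences scale by 2, so n = 2·pos + 14. With a=1..z=26, the number is 2·pos + 14.
On webbing: w=23→60, e=5→24, b=2→18, b=2→18, i=9→32, n=14→42, g=7→28.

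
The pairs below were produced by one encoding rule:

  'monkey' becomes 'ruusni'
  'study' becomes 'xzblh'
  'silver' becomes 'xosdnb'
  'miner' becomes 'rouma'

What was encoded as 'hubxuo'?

couple

In monkey: m→r is +5, o→u is +6, n→u is +7, k→s is +8 — the shift increases by 1 each position. The shift increases by 1 at each position, starting from +5: 5, 6, 7, ….
Reversing it on hubxuo: h−5=c, u−6=o, b−7=u, x−8=p, u−9=l, o−10=e.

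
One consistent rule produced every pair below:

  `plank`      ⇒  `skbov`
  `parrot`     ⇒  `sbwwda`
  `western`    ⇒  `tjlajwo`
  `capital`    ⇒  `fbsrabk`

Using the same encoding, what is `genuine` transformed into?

njoproj

p(15)→s(18) and l(11)→k(10) fit y≡15x+1 (mod 26); the inverse of 15 mod 26 is 7. This is an affine cipher: with a=0,…,z=25, each position x becomes (15x+1) mod 26.
For genuine: g(6)→15·6+1≡13=n; e(4)→15·4+1≡9=j; n(13)→15·13+1≡14=o; u(20)→15·20+1≡15=p; i(8)→15·8+1≡17=r; n(13)→15·13+1≡14=o; e(4)→15·4+1≡9=j (all mod 26).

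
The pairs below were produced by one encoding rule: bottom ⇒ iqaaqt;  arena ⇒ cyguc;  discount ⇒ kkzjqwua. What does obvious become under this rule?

qickqwz

Two shifts are in play — +2 for a/e/i/o/u, +7 for every other letter.
Applying it to obvious: o(vowel)+2=q, b(cons)+7=i, v(cons)+7=c, i(vowel)+2=k, o(vowel)+2=q, u(vowel)+2=w, s(cons)+7=z.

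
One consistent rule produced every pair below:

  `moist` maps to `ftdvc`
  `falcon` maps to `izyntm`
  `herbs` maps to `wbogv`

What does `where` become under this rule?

m(12)→f(5) and o(14)→t(19) fit y≡7x+25 (mod 26); the inverse of 7 mod 26 is 15. Treating letters as 0–25, the rule is x ↦ 7x + 25 (mod 26).
On where: w(22)→7·22+25≡23=x; h(7)→7·7+25≡22=w; e(4)→7·4+25≡1=b; r(17)→7·17+25≡14=o; e(4)→7·4+25≡1=b (all mod 26).

xwbob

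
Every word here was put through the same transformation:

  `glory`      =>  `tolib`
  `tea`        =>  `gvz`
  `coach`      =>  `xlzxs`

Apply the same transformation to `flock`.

Each pair mirrors across the alphabet (g↔t, l↔o, o↔l): positions sum to 25. Each letter is replaced by its mirror in the alphabet: a↔z, b↔y, c↔x, and so on (the Atbash cipher).
For flock: f↔u, l↔o, o↔l, c↔x, k↔p.

uolxp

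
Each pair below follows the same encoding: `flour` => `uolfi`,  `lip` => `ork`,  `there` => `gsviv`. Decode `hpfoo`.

Each pair mirrors across the alphabet (f↔u, l↔o, o↔l): positions sum to 25. Letters are reflected about the middle of the alphabet (position → 25−position): Atbash.
Reversing it on hpfoo: h↔s, p↔k, f↔u, o↔l, o↔l.

skull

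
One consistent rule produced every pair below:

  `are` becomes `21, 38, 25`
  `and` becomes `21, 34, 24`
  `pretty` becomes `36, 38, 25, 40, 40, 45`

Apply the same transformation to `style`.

Letters become their 1-based position plus 20 (so a→21, b→22, …).
On style: s=19→39, t=20→40, y=25→45, l=12→32, e=5→25.

39, 40, 45, 32, 25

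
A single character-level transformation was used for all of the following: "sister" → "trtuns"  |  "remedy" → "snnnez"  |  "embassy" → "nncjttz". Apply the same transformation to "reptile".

snqurmn

The shift depends on letter class: consonant s→t is +1, but vowel i→r is +9. Vowels shift forward by 9 and consonants shift forward by 1.
Applying it to reptile: r(cons)+1=s, e(vowel)+9=n, p(cons)+1=q, t(cons)+1=u, i(vowel)+9=r, l(cons)+1=m, e(vowel)+9=n.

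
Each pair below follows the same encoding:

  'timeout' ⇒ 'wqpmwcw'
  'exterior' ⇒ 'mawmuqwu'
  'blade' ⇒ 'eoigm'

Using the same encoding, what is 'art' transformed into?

The shift depends on letter class: consonant t→w is +3, but vowel i→q is +8. Two shifts are in play — +8 for a/e/i/o/u, +3 for every other letter.
On art: a(vowel)+8=i, r(cons)+3=u, t(cons)+3=w.

iuw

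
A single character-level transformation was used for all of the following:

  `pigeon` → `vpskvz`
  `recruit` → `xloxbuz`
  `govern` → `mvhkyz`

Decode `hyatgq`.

Shifts by position in pigeon: pos 0: p→v (+6), pos 1: i→p (+7), pos 2: g→s (+12), pos 3: e→k (+6), pos 4: o→v (+7), pos 5: n→z (+12) — repeating every 3. The shifts repeat in a cycle of length 3: positions 0,1,… shift by +6, +7, +12, then the pattern repeats.
Reversing it on hyatgq: h−6=b, y−7=r, a−12=o, t−6=n, g−7=z, q−12=e.

bronze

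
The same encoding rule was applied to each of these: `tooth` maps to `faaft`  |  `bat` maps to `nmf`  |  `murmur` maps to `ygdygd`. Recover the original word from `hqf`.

vet

Compare letters: t→f is +12, o→a is +12, o→a is +12 — a constant shift. It's a constant shift of +12 (ROT12).
Decoding hqf: h−12=v, q−12=e, f−12=t.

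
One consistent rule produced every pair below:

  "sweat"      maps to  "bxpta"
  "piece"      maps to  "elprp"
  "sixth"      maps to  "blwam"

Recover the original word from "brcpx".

Treating letters as 0–25, the rule is x ↦ 25x + 19 (mod 26).
Reversing it on brcpx: b(1)→25·(1−19)≡18=s; r(17)→25·(17−19)≡2=c; c(2)→25·(2−19)≡17=r; p(15)→25·(15−19)≡4=e; x(23)→25·(23−19)≡22=w (all mod 26).

screw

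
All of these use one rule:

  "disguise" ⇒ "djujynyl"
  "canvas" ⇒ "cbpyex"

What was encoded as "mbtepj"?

marble

In disguise: d→d is +0, i→j is +1, s→u is +2, g→j is +3 — the shift increases by 1 each position. Letter i (0-indexed) is shifted by i+0, so successive shifts are 0, 1, 2, ….
Decoding mbtepj: m−0=m, b−1=a, t−2=r, e−3=b, p−4=l, j−5=e.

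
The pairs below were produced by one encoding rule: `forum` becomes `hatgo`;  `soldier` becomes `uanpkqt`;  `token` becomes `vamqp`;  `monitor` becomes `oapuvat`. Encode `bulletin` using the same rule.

dgnxgfkz

A repeating key of period 2 is used — shifts +2, +12 over and over.
Applying it to bulletin: b+2=d, u+12=g, l+2=n, l+12=x, e+2=g, t+12=f, i+2=k, n+12=z.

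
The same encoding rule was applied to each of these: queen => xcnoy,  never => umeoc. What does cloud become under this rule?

jtxeo

In queen: q→x is +7, u→c is +8, e→n is +9, e→o is +10 — the shift increases by 1 each position. Each letter shifts forward by (position + 7), i.e. 7, 8, 9, … — the shift grows by one for each successive letter.
Applying it to cloud: c+7=j, l+8=t, o+9=x, u+10=e, d+11=o.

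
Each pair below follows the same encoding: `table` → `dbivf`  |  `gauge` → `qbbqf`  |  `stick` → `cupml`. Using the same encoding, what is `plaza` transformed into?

zmhjb

Shifts by position in table: pos 0: t→d (+10), pos 1: a→b (+1), pos 2: b→i (+7), pos 3: l→v (+10), pos 4: e→f (+1) — repeating every 3. The shifts repeat in a cycle of length 3: positions 0,1,… shift by +10, +1, +7, then the pattern repeats.
For plaza: p+10=z, l+1=m, a+7=h, z+10=j, a+1=b.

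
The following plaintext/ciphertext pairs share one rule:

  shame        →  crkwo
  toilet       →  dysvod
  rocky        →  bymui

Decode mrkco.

Compare letters: s→c is +10, h→r is +10, a→k is +10 — a constant shift. Every letter moves 10 places later in the alphabet, wrapping around z→a.
Decoding mrkco: m−10=c, r−10=h, k−10=a, c−10=s, o−10=e.

chase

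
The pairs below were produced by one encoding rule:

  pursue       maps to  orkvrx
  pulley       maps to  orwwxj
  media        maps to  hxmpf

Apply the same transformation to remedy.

kxhxmj

Each letter's alphabet position (a=0..z=25) is mapped through 11·x+5 mod 26 — an affine cipher.
For remedy: r(17)→11·17+5≡10=k; e(4)→11·4+5≡23=x; m(12)→11·12+5≡7=h; e(4)→11·4+5≡23=x; d(3)→11·3+5≡12=m; y(24)→11·24+5≡9=j (all mod 26).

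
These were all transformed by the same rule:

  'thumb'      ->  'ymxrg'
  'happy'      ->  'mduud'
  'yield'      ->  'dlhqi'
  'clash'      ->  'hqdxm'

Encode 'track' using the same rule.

ywdhp

The shift depends on letter class: consonant t→y is +5, but vowel u→x is +3. Two shifts are in play — +3 for a/e/i/o/u, +5 for every other letter.
On track: t(cons)+5=y, r(cons)+5=w, a(vowel)+3=d, c(cons)+5=h, k(cons)+5=p.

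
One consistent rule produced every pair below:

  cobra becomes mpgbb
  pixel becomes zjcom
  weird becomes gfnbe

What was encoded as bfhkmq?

Shifts by position in cobra: pos 0: c→m (+10), pos 1: o→p (+1), pos 2: b→g (+5), pos 3: r→b (+10), pos 4: a→b (+1) — repeating every 3. A repeating key of period 3 is used — shifts +10, +1, +5 over and over.
Undoing it on bfhkmq: b−10=r, f−1=e, h−5=c, k−10=a, m−1=l, q−5=l.

recall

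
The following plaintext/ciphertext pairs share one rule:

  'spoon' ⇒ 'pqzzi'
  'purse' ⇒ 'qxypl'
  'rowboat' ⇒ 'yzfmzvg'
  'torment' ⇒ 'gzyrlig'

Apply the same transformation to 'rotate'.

s(18)→p(15) and p(15)→q(16) fit y≡17x+21 (mod 26); the inverse of 17 mod 26 is 23. This is an affine cipher: with a=0,…,z=25, each position x becomes (17x+21) mod 26.
On rotate: r(17)→17·17+21≡24=y; o(14)→17·14+21≡25=z; t(19)→17·19+21≡6=g; a(0)→17·0+21≡21=v; t(19)→17·19+21≡6=g; e(4)→17·4+21≡11=l (all mod 26).

yzgvgl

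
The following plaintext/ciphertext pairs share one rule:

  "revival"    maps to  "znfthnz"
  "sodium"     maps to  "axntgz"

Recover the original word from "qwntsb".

Letter i (0-indexed) is shifted by i+8, so successive shifts are 8, 9, 10, ….
Decoding qwntsb: q−8=i, w−9=n, n−10=d, t−11=i, s−12=g, b−13=o.

indigo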